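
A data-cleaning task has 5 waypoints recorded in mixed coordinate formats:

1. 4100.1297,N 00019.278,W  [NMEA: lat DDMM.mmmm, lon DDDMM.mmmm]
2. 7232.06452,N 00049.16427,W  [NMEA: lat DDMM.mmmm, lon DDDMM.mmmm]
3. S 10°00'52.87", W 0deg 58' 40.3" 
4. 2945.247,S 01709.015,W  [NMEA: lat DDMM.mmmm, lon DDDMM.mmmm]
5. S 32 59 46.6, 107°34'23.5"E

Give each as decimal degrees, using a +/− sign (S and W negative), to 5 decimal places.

Point 1:
  Lat: degrees = first 2 digits = 41, minutes = 0.1297; 41 + 0.1297/60 = 41.002162
  N → positive
  λ: degrees = first 3 digits = 0, minutes = 19.278; 0 + 19.278/60 = 0.321300
  W ⇒ negate
Point 2:
  Latitude: degrees = first 2 digits = 72, minutes = 32.06452; 72 + 32.06452/60 = 72.534409
  N ⇒ keep positive
  Longitude: degrees = first 3 digits = 0, minutes = 49.16427; 0 + 49.16427/60 = 0.819405
  hemisphere W, so the sign is −
Point 3:
  Lat: 10 + 0/60 + 52.87/3600 = 10.014686
  S → negative
  Lon: 0° + 58/60 + 40.3/3600 = 0 + 0.966667 + 0.011194 = 0.977861
  hemisphere W, so the sign is −
Point 4:
  φ: degrees = first 2 digits = 29, minutes = 45.247; 29 + 45.247/60 = 29.754117
  S → negative
  λ: split at 3 digits → 017° and 9.015′; 17 + 9.015/60 = 17.150250
  W ⇒ negate
Point 5:
  φ: 32 + 59/60 + 46.6/3600 = 32.996278
  hemisphere S, so the sign is −
  λ: 34′ + 23.5″ = 34.39167′; 107 + 34.39167/60 = 107.573194
  E ⇒ keep positive

1. 41.00216, -0.32130
2. 72.53441, -0.81940
3. -10.01469, -0.97786
4. -29.75412, -17.15025
5. -32.99628, 107.57319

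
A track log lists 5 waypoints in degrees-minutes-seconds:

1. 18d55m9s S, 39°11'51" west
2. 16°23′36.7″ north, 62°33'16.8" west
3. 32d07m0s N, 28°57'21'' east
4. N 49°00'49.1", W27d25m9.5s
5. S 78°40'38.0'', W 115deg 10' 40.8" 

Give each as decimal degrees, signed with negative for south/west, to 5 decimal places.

Point 1:
  φ: 18° + 55/60 + 9/3600 = 18 + 0.916667 + 0.002500 = 18.919167
  S ⇒ negate
  λ: 11′ + 51″ = 11.85000′; 39 + 11.85000/60 = 39.197500
  hemisphere W, so the sign is −
Point 2:
  φ: 23′ + 36.7″ = 23.61167′; 16 + 23.61167/60 = 16.393528
  N → positive
  Longitude: 62 + 33/60 + 16.8/3600 = 62.554667
  W ⇒ negate
Point 3:
  φ: 7′ + 0″ = 7.00000′; 32 + 7.00000/60 = 32.116667
  N → positive
  Lon: 57′ + 21″ = 57.35000′; 28 + 57.35000/60 = 28.955833
  E ⇒ keep positive
Point 4:
  Latitude: 49° + 0/60 + 49.1/3600 = 49 + 0.000000 + 0.013639 = 49.013639
  N → positive
  Lon: 27 + 25/60 + 9.5/3600 = 27.419306
  hemisphere W, so the sign is −
Point 5:
  φ: 78 + 40/60 + 38/3600 = 78.677222
  S → negative
  Lon: 115° + 10/60 + 40.8/3600 = 115 + 0.166667 + 0.011333 = 115.178000
  W → negative

1. -18.91917, -39.19750
2. 16.39353, -62.55467
3. 32.11667, 28.95583
4. 49.01364, -27.41931
5. -78.67722, -115.17800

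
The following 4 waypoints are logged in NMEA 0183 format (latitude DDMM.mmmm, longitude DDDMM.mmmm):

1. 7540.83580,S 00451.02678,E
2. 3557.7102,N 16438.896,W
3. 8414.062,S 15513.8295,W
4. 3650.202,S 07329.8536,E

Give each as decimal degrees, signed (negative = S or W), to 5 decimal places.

1. -75.68060, 4.85045
2. 35.96184, -164.64827
3. -84.23437, -155.23049
4. -36.83670, 73.49756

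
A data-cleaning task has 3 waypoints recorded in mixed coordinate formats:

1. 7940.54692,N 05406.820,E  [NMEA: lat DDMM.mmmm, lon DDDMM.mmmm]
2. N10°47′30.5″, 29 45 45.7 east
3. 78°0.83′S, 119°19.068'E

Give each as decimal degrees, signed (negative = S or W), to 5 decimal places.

Point 1:
  φ: degrees = first 2 digits = 79, minutes = 40.54692; 79 + 40.54692/60 = 79.675782
  N → positive
  Longitude: degrees = first 3 digits = 54, minutes = 6.82; 54 + 6.82/60 = 54.113667
  E → positive
Point 2:
  Latitude: 10° + 47/60 + 30.5/3600 = 10 + 0.783333 + 0.008472 = 10.791806
  N ⇒ keep positive
  Longitude: 29° + 45/60 + 45.7/3600 = 29 + 0.750000 + 0.012694 = 29.762694
  E ⇒ keep positive
Point 3:
  Latitude: 78 + 0.83/60 = 78.013833
  S ⇒ negate
  Lon: 19.068′ = 0.317800°; total 119.317800
  E ⇒ keep positive

1. 79.67578, 54.11367
2. 10.79181, 29.76269
3. -78.01383, 119.31780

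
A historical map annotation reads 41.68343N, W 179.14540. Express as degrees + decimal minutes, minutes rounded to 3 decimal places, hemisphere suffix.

41° 41.006′ N, 179° 8.724′ W

Latitude: fractional part 0.683430 → 41.00580 minutes
Longitude: minutes = (179.145400 − 179) × 60 = 8.72400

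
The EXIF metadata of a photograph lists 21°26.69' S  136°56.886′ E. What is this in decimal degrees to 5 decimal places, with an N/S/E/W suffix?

21.44483° S, 136.94810° E

Latitude: 26.69′ = 0.444833°; total 21.444833
λ: 56.886′ = 0.948100°; total 136.948100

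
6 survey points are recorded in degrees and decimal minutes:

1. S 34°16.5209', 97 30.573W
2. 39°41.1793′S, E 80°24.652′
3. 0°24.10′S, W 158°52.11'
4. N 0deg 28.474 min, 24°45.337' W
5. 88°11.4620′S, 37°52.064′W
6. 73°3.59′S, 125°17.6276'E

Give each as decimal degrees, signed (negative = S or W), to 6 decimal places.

Point 1:
  Latitude: 34 + 16.5209/60 = 34.2753483
  S → negative
  Longitude: 97 + 30.573/60 = 97.5095500
  W ⇒ negate
Point 2:
  φ: 41.1793′ = 0.686322°; total 39.6863217
  hemisphere S, so the sign is −
  Longitude: 80 + 24.652/60 = 80.4108667
  E → positive
Point 3:
  Lat: 0 + 24.1/60 = 0.4016667
  S ⇒ negate
  Lon: 52.11′ = 0.868500°; total 158.8685000
  W → negative
Point 4:
  Lat: 28.474′ = 0.474567°; total 0.4745667
  N → positive
  Longitude: 24 + 45.337/60 = 24.7556167
  hemisphere W, so the sign is −
Point 5:
  Lat: 11.462′ = 0.191033°; total 88.1910333
  S ⇒ negate
  λ: 52.064′ = 0.867733°; total 37.8677333
  hemisphere W, so the sign is −
Point 6:
  Latitude: 73 + 3.59/60 = 73.0598333
  hemisphere S, so the sign is −
  Longitude: 17.6276′ = 0.293793°; total 125.2937933
  E ⇒ keep positive

1. -34.275348, -97.509550
2. -39.686322, 80.410867
3. -0.401667, -158.868500
4. 0.474567, -24.755617
5. -88.191033, -37.867733
6. -73.059833, 125.293793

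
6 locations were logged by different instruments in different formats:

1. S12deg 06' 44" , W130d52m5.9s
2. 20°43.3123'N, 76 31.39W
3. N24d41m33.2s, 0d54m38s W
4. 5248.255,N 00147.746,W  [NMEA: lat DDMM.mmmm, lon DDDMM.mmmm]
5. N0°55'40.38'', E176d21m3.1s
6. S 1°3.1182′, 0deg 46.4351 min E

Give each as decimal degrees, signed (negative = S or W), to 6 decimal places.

1. -12.112222, -130.868306
2. 20.721872, -76.523167
3. 24.692556, -0.910556
4. 52.804250, -1.795767
5. 0.927883, 176.350861
6. -1.051970, 0.773918

Point 1:
  φ: 12 + 6/60 + 44/3600 = 12.1122222
  S ⇒ negate
  λ: 52′ + 5.9″ = 52.09833′; 130 + 52.09833/60 = 130.8683056
  hemisphere W, so the sign is −
Point 2:
  Latitude: 43.3123′ = 0.721872°; total 20.7218717
  N ⇒ keep positive
  λ: 76 + 31.39/60 = 76.5231667
  hemisphere W, so the sign is −
Point 3:
  Lat: 24 + 41/60 + 33.2/3600 = 24.6925556
  N → positive
  Lon: 0° + 54/60 + 38/3600 = 0 + 0.900000 + 0.010556 = 0.9105556
  W ⇒ negate
Point 4:
  Lat: degrees = first 2 digits = 52, minutes = 48.255; 52 + 48.255/60 = 52.8042500
  N ⇒ keep positive
  Lon: degrees = first 3 digits = 1, minutes = 47.746; 1 + 47.746/60 = 1.7957667
  W ⇒ negate
Point 5:
  Lat: 0° + 55/60 + 40.38/3600 = 0 + 0.916667 + 0.011217 = 0.9278833
  N → positive
  λ: 21′ + 3.1″ = 21.05167′; 176 + 21.05167/60 = 176.3508611
  E → positive
Point 6:
  φ: 1 + 3.1182/60 = 1.0519700
  hemisphere S, so the sign is −
  λ: 0 + 46.4351/60 = 0.7739183
  E → positive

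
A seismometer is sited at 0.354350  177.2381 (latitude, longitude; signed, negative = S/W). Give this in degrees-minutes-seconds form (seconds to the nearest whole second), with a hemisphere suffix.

0°21′16″ N, 177°14′17″ E

φ: whole degrees 0; 21.26100′ → 21′ and 15.66″
λ: 0.238100 × 60 = 14.28600′ → 14′, remainder × 60 = 17.16″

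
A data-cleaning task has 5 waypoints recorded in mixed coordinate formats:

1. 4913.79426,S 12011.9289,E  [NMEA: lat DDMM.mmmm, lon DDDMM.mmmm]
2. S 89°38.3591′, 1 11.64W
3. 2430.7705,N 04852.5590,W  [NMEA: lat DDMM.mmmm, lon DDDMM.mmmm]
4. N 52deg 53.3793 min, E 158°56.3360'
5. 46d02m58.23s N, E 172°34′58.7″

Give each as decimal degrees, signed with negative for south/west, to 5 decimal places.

1. -49.22990, 120.19882
2. -89.63932, -1.19400
3. 24.51284, -48.87598
4. 52.88966, 158.93893
5. 46.04951, 172.58297

Point 1:
  Latitude: split at 2 digits → 49° and 13.79426′; 49 + 13.79426/60 = 49.229904
  hemisphere S, so the sign is −
  Lon: split at 3 digits → 120° and 11.9289′; 120 + 11.9289/60 = 120.198815
  E → positive
Point 2:
  φ: 38.3591′ = 0.639318°; total 89.639318
  hemisphere S, so the sign is −
  Lon: 11.64′ = 0.194000°; total 1.194000
  hemisphere W, so the sign is −
Point 3:
  Lat: split at 2 digits → 24° and 30.7705′; 24 + 30.7705/60 = 24.512842
  N → positive
  Lon: degrees = first 3 digits = 48, minutes = 52.559; 48 + 52.559/60 = 48.875983
  W → negative
Point 4:
  φ: 52 + 53.3793/60 = 52.889655
  N → positive
  Longitude: 56.336′ = 0.938933°; total 158.938933
  E ⇒ keep positive
Point 5:
  φ: 46 + 2/60 + 58.23/3600 = 46.049508
  N ⇒ keep positive
  λ: 34′ + 58.7″ = 34.97833′; 172 + 34.97833/60 = 172.582972
  E → positive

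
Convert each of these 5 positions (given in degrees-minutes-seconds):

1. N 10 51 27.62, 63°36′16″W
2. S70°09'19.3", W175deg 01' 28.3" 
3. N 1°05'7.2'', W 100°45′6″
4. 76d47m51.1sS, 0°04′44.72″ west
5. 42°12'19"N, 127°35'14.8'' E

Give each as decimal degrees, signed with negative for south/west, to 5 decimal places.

Point 1:
  Latitude: 51′ + 27.62″ = 51.46033′; 10 + 51.46033/60 = 10.857672
  N ⇒ keep positive
  λ: 36′ + 16″ = 36.26667′; 63 + 36.26667/60 = 63.604444
  W ⇒ negate
Point 2:
  Lat: 70 + 9/60 + 19.3/3600 = 70.155361
  hemisphere S, so the sign is −
  λ: 175 + 1/60 + 28.3/3600 = 175.024528
  W → negative
Point 3:
  Lat: 1° + 5/60 + 7.2/3600 = 1 + 0.083333 + 0.002000 = 1.085333
  N ⇒ keep positive
  Longitude: 45′ + 6″ = 45.10000′; 100 + 45.10000/60 = 100.751667
  W → negative
Point 4:
  φ: 47′ + 51.1″ = 47.85167′; 76 + 47.85167/60 = 76.797528
  hemisphere S, so the sign is −
  Lon: 0 + 4/60 + 44.72/3600 = 0.079089
  W ⇒ negate
Point 5:
  Lat: 42° + 12/60 + 19/3600 = 42 + 0.200000 + 0.005278 = 42.205278
  N → positive
  Longitude: 127° + 35/60 + 14.8/3600 = 127 + 0.583333 + 0.004111 = 127.587444
  E ⇒ keep positive

1. 10.85767, -63.60444
2. -70.15536, -175.02453
3. 1.08533, -100.75167
4. -76.79753, -0.07909
5. 42.20528, 127.58744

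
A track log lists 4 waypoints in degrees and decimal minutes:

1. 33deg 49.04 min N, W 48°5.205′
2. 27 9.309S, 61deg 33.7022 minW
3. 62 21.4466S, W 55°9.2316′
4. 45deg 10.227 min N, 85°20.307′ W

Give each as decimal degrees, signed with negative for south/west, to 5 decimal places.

1. 33.81733, -48.08675
2. -27.15515, -61.56170
3. -62.35744, -55.15386
4. 45.17045, -85.33845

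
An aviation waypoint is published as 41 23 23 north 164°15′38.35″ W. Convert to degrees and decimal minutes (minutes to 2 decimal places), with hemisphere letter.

41° 23.38′ N, 164° 15.64′ W

Lat: seconds/60 = 0.38333; minutes = 23 + 0.38333 = 23.3833
Longitude: 15 + 38.35/60 = 15.6392′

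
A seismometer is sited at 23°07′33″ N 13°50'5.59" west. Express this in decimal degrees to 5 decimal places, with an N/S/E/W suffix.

23.12583° N, 13.83489° W

Lat: 23° + 7/60 + 33/3600 = 23 + 0.116667 + 0.009167 = 23.125833
λ: 50′ + 5.59″ = 50.09317′; 13 + 50.09317/60 = 13.834886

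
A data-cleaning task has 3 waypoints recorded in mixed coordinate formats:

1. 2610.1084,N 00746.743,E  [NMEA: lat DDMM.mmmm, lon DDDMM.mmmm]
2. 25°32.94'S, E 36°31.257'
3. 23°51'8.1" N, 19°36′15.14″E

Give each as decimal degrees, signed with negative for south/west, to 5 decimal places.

1. 26.16847, 7.77905
2. -25.54900, 36.52095
3. 23.85225, 19.60421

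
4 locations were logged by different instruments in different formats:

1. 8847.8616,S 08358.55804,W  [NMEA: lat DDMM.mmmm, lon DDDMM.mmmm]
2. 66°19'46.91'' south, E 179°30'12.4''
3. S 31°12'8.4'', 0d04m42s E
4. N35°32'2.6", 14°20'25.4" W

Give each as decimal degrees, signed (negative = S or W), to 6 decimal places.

1. -88.797693, -83.975967
2. -66.329697, 179.503444
3. -31.202333, 0.078333
4. 35.534056, -14.340389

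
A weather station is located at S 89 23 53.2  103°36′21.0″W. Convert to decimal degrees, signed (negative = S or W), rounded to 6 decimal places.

φ: 89° + 23/60 + 53.2/3600 = 89 + 0.383333 + 0.014778 = 89.3981111
S → negative
Longitude: 103 + 36/60 + 21/3600 = 103.6058333
W → negative

-89.398111, -103.605833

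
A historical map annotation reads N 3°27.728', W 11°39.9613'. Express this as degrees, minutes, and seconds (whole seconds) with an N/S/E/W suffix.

3°27′44″ N, 11°39′58″ W

Latitude: 27.72800′ → 27′ and 0.72800 × 60 = 43.68″
Longitude: 39.96130′ → 39′ and 0.96130 × 60 = 57.68″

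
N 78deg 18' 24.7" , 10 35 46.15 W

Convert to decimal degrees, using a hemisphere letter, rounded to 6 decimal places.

78.306861° N, 10.596153° W

φ: 78° + 18/60 + 24.7/3600 = 78 + 0.300000 + 0.006861 = 78.3068611
λ: 10 + 35/60 + 46.15/3600 = 10.5961528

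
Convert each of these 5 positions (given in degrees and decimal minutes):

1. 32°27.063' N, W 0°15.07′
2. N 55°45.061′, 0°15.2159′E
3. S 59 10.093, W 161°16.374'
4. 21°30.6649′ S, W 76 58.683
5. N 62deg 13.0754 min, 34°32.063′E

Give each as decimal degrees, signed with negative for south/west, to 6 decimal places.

1. 32.451050, -0.251167
2. 55.751017, 0.253598
3. -59.168217, -161.272900
4. -21.511082, -76.978050
5. 62.217923, 34.534383

Point 1:
  Latitude: 27.063′ = 0.451050°; total 32.4510500
  N → positive
  Lon: 0 + 15.07/60 = 0.2511667
  hemisphere W, so the sign is −
Point 2:
  φ: 45.061′ = 0.751017°; total 55.7510167
  N → positive
  Longitude: 15.2159′ = 0.253598°; total 0.2535983
  E → positive
Point 3:
  Latitude: 59 + 10.093/60 = 59.1682167
  S → negative
  λ: 161 + 16.374/60 = 161.2729000
  W → negative
Point 4:
  Lat: 30.6649′ = 0.511082°; total 21.5110817
  hemisphere S, so the sign is −
  Longitude: 76 + 58.683/60 = 76.9780500
  hemisphere W, so the sign is −
Point 5:
  Latitude: 13.0754′ = 0.217923°; total 62.2179233
  N ⇒ keep positive
  λ: 34 + 32.063/60 = 34.5343833
  E → positive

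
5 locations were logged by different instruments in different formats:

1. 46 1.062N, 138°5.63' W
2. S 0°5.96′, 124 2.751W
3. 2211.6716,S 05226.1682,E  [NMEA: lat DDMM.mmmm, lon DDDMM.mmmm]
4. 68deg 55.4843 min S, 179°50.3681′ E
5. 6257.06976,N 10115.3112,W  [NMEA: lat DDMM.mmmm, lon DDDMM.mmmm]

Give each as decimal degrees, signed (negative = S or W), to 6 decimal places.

Point 1:
  Lat: 1.062′ = 0.017700°; total 46.0177000
  N → positive
  Lon: 138 + 5.63/60 = 138.0938333
  W → negative
Point 2:
  Latitude: 5.96′ = 0.099333°; total 0.0993333
  S ⇒ negate
  Longitude: 2.751′ = 0.045850°; total 124.0458500
  hemisphere W, so the sign is −
Point 3:
  Latitude: split at 2 digits → 22° and 11.6716′; 22 + 11.6716/60 = 22.1945267
  hemisphere S, so the sign is −
  Lon: degrees = first 3 digits = 52, minutes = 26.1682; 52 + 26.1682/60 = 52.4361367
  E ⇒ keep positive
Point 4:
  Latitude: 68 + 55.4843/60 = 68.9247383
  hemisphere S, so the sign is −
  Longitude: 179 + 50.3681/60 = 179.8394683
  E → positive
Point 5:
  Lat: degrees = first 2 digits = 62, minutes = 57.06976; 62 + 57.06976/60 = 62.9511627
  N → positive
  λ: degrees = first 3 digits = 101, minutes = 15.3112; 101 + 15.3112/60 = 101.2551867
  W ⇒ negate

1. 46.017700, -138.093833
2. -0.099333, -124.045850
3. -22.194527, 52.436137
4. -68.924738, 179.839468
5. 62.951163, -101.255187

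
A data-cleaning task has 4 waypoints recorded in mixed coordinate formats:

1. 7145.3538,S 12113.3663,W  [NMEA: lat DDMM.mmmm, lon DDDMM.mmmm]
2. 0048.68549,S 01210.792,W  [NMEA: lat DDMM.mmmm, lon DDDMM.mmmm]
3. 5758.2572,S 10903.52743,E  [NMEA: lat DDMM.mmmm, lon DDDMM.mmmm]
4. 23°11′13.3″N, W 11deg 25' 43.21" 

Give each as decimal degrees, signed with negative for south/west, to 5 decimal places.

Point 1:
  Latitude: degrees = first 2 digits = 71, minutes = 45.3538; 71 + 45.3538/60 = 71.755897
  hemisphere S, so the sign is −
  Longitude: degrees = first 3 digits = 121, minutes = 13.3663; 121 + 13.3663/60 = 121.222772
  W → negative
Point 2:
  φ: degrees = first 2 digits = 0, minutes = 48.68549; 0 + 48.68549/60 = 0.811425
  S → negative
  Longitude: degrees = first 3 digits = 12, minutes = 10.792; 12 + 10.792/60 = 12.179867
  hemisphere W, so the sign is −
Point 3:
  Latitude: split at 2 digits → 57° and 58.2572′; 57 + 58.2572/60 = 57.970953
  hemisphere S, so the sign is −
  λ: split at 3 digits → 109° and 3.52743′; 109 + 3.52743/60 = 109.058791
  E → positive
Point 4:
  φ: 11′ + 13.3″ = 11.22167′; 23 + 11.22167/60 = 23.187028
  N ⇒ keep positive
  λ: 11 + 25/60 + 43.21/3600 = 11.428669
  W ⇒ negate

1. -71.75590, -121.22277
2. -0.81142, -12.17987
3. -57.97095, 109.05879
4. 23.18703, -11.42867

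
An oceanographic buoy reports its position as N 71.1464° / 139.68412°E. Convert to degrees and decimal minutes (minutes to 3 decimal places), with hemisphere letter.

71° 8.784′ N, 139° 41.047′ E

φ: fractional part 0.146400 → 8.78400 minutes
Longitude: minutes = (139.684120 − 139) × 60 = 41.04720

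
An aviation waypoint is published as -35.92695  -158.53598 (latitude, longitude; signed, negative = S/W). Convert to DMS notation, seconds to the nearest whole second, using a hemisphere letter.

Latitude is negative → S; |value| = 35.926950
Lat: whole degrees 35; 55.61700′ → 55′ and 37.02″
Longitude is negative → W; |value| = 158.535980
λ: 0.535980 × 60 = 32.15880′ → 32′, remainder × 60 = 9.53″

35°55′37″ S, 158°32′10″ W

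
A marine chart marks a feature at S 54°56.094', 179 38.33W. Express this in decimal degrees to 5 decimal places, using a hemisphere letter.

54.93490° S, 179.63883° W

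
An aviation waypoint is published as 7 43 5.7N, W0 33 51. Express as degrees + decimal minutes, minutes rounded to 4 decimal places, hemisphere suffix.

φ: seconds/60 = 0.09500; minutes = 43 + 0.09500 = 43.095000
Longitude: 33 + 51/60 = 33.850000′

7° 43.0950′ N, 0° 33.8500′ W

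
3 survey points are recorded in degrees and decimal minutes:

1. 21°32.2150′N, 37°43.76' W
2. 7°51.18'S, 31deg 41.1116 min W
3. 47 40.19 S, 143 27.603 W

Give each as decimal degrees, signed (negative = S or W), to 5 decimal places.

Point 1:
  Lat: 32.215′ = 0.536917°; total 21.536917
  N → positive
  Longitude: 37 + 43.76/60 = 37.729333
  hemisphere W, so the sign is −
Point 2:
  Latitude: 7 + 51.18/60 = 7.853000
  S → negative
  Longitude: 31 + 41.1116/60 = 31.685193
  W ⇒ negate
Point 3:
  Latitude: 47 + 40.19/60 = 47.669833
  S ⇒ negate
  Longitude: 27.603′ = 0.460050°; total 143.460050
  hemisphere W, so the sign is −

1. 21.53692, -37.72933
2. -7.85300, -31.68519
3. -47.66983, -143.46005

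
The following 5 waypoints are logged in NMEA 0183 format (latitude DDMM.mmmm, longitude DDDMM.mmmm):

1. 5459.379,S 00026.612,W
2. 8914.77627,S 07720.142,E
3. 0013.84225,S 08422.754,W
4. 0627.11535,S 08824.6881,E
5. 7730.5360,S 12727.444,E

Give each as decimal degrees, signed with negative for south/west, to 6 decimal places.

Point 1:
  Latitude: split at 2 digits → 54° and 59.379′; 54 + 59.379/60 = 54.9896500
  S → negative
  Lon: degrees = first 3 digits = 0, minutes = 26.612; 0 + 26.612/60 = 0.4435333
  W ⇒ negate
Point 2:
  Latitude: degrees = first 2 digits = 89, minutes = 14.77627; 89 + 14.77627/60 = 89.2462712
  S → negative
  λ: degrees = first 3 digits = 77, minutes = 20.142; 77 + 20.142/60 = 77.3357000
  E ⇒ keep positive
Point 3:
  Lat: degrees = first 2 digits = 0, minutes = 13.84225; 0 + 13.84225/60 = 0.2307042
  hemisphere S, so the sign is −
  Lon: split at 3 digits → 084° and 22.754′; 84 + 22.754/60 = 84.3792333
  W → negative
Point 4:
  Latitude: degrees = first 2 digits = 6, minutes = 27.11535; 6 + 27.11535/60 = 6.4519225
  hemisphere S, so the sign is −
  Lon: degrees = first 3 digits = 88, minutes = 24.6881; 88 + 24.6881/60 = 88.4114683
  E → positive
Point 5:
  Latitude: split at 2 digits → 77° and 30.536′; 77 + 30.536/60 = 77.5089333
  hemisphere S, so the sign is −
  Lon: degrees = first 3 digits = 127, minutes = 27.444; 127 + 27.444/60 = 127.4574000
  E ⇒ keep positive

1. -54.989650, -0.443533
2. -89.246271, 77.335700
3. -0.230704, -84.379233
4. -6.451923, 88.411468
5. -77.508933, 127.457400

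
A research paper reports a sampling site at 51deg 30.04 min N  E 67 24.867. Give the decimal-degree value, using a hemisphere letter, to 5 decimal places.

Latitude: 30.04′ = 0.500667°; total 51.500667
Longitude: 24.867′ = 0.414450°; total 67.414450

51.50067° N, 67.41445° E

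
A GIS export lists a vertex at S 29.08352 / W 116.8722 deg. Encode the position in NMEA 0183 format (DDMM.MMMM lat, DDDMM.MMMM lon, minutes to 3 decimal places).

φ: 29° + 0.083520 × 60 = 29° 5.01120′
λ: fractional part 0.872200 → 52.33200 minutes

2905.011,S / 11652.332,W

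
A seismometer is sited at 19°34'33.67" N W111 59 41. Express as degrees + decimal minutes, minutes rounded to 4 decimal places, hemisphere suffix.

Lat: seconds/60 = 0.56117; minutes = 34 + 0.56117 = 34.561167
Longitude: seconds/60 = 0.68333; minutes = 59 + 0.68333 = 59.683333

19° 34.5612′ N, 111° 59.6833′ W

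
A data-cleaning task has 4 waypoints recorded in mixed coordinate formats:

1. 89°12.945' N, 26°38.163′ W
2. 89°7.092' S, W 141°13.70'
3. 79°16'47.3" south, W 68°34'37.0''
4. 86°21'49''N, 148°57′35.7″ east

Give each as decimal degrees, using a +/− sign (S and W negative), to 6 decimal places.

Point 1:
  φ: 89 + 12.945/60 = 89.2157500
  N → positive
  Lon: 38.163′ = 0.636050°; total 26.6360500
  W → negative
Point 2:
  φ: 89 + 7.092/60 = 89.1182000
  S → negative
  λ: 141 + 13.7/60 = 141.2283333
  W ⇒ negate
Point 3:
  Latitude: 16′ + 47.3″ = 16.78833′; 79 + 16.78833/60 = 79.2798056
  S → negative
  λ: 34′ + 37″ = 34.61667′; 68 + 34.61667/60 = 68.5769444
  W ⇒ negate
Point 4:
  Lat: 86° + 21/60 + 49/3600 = 86 + 0.350000 + 0.013611 = 86.3636111
  N → positive
  λ: 57′ + 35.7″ = 57.59500′; 148 + 57.59500/60 = 148.9599167
  E ⇒ keep positive

1. 89.215750, -26.636050
2. -89.118200, -141.228333
3. -79.279806, -68.576944
4. 86.363611, 148.959917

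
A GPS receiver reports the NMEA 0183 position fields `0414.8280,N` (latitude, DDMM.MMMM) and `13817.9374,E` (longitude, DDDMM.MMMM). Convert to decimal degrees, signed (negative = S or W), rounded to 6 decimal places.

4.247133, 138.298957

Lat: degrees = first 2 digits = 4, minutes = 14.828; 4 + 14.828/60 = 4.2471333
N ⇒ keep positive
λ: split at 3 digits → 138° and 17.9374′; 138 + 17.9374/60 = 138.2989567
E → positive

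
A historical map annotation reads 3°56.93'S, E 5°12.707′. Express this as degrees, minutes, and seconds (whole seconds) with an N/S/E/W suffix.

3°56′56″ S, 5°12′42″ E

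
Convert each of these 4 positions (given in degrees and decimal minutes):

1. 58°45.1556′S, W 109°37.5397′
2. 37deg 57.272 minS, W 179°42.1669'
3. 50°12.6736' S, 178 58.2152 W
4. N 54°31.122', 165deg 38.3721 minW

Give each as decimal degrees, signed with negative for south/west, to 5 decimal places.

Point 1:
  Lat: 58 + 45.1556/60 = 58.752593
  S ⇒ negate
  Lon: 109 + 37.5397/60 = 109.625662
  W → negative
Point 2:
  Lat: 37 + 57.272/60 = 37.954533
  S ⇒ negate
  Longitude: 179 + 42.1669/60 = 179.702782
  W ⇒ negate
Point 3:
  φ: 12.6736′ = 0.211227°; total 50.211227
  S → negative
  Lon: 58.2152′ = 0.970253°; total 178.970253
  W → negative
Point 4:
  Lat: 54 + 31.122/60 = 54.518700
  N → positive
  Longitude: 165 + 38.3721/60 = 165.639535
  W ⇒ negate

1. -58.75259, -109.62566
2. -37.95453, -179.70278
3. -50.21123, -178.97025
4. 54.51870, -165.63954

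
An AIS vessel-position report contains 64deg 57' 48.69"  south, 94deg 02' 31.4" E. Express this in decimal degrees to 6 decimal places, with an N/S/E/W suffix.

Lat: 57′ + 48.69″ = 57.81150′; 64 + 57.81150/60 = 64.9635250
λ: 2′ + 31.4″ = 2.52333′; 94 + 2.52333/60 = 94.0420556

64.963525° S, 94.042056° E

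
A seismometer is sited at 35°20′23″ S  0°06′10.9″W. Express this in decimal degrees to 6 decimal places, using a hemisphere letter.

Latitude: 35° + 20/60 + 23/3600 = 35 + 0.333333 + 0.006389 = 35.3397222
Longitude: 0 + 6/60 + 10.9/3600 = 0.1030278

35.339722° S, 0.103028° W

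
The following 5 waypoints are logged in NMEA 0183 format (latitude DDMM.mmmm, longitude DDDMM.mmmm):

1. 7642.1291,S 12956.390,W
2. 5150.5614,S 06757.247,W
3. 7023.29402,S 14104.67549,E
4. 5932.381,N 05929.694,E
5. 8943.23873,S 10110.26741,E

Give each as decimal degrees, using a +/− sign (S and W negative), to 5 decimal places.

1. -76.70215, -129.93983
2. -51.84269, -67.95412
3. -70.38823, 141.07792
4. 59.53968, 59.49490
5. -89.72065, 101.17112

Point 1:
  Latitude: split at 2 digits → 76° and 42.1291′; 76 + 42.1291/60 = 76.702152
  S ⇒ negate
  Lon: split at 3 digits → 129° and 56.39′; 129 + 56.39/60 = 129.939833
  hemisphere W, so the sign is −
Point 2:
  φ: degrees = first 2 digits = 51, minutes = 50.5614; 51 + 50.5614/60 = 51.842690
  hemisphere S, so the sign is −
  Longitude: split at 3 digits → 067° and 57.247′; 67 + 57.247/60 = 67.954117
  W ⇒ negate
Point 3:
  φ: degrees = first 2 digits = 70, minutes = 23.29402; 70 + 23.29402/60 = 70.388234
  hemisphere S, so the sign is −
  Lon: degrees = first 3 digits = 141, minutes = 4.67549; 141 + 4.67549/60 = 141.077925
  E → positive
Point 4:
  Latitude: split at 2 digits → 59° and 32.381′; 59 + 32.381/60 = 59.539683
  N ⇒ keep positive
  λ: split at 3 digits → 059° and 29.694′; 59 + 29.694/60 = 59.494900
  E ⇒ keep positive
Point 5:
  Lat: split at 2 digits → 89° and 43.23873′; 89 + 43.23873/60 = 89.720646
  hemisphere S, so the sign is −
  Lon: split at 3 digits → 101° and 10.26741′; 101 + 10.26741/60 = 101.171124
  E ⇒ keep positive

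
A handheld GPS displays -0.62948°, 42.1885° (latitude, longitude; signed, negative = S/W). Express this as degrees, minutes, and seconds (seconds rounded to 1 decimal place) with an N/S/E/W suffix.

0°37′46.1″ S, 42°11′18.6″ E

Latitude is negative → S; |value| = 0.629480
Latitude: 0.629480° → 37.76880′; 0.76880 × 60 = 46.128″
λ: whole degrees 42; 11.31000′ → 11′ and 18.600″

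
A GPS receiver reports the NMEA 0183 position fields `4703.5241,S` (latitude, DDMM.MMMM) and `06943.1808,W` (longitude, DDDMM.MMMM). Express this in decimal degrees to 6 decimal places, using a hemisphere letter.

47.058735° S, 69.719680° W

Lat: degrees = first 2 digits = 47, minutes = 3.5241; 47 + 3.5241/60 = 47.0587350
Longitude: degrees = first 3 digits = 69, minutes = 43.1808; 69 + 43.1808/60 = 69.7196800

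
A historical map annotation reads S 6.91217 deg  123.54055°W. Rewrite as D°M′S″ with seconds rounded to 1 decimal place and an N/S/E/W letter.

6°54′43.8″ S, 123°32′26.0″ W

Lat: whole degrees 6; 54.73020′ → 54′ and 43.812″
Lon: 0.540550° → 32.43300′; 0.43300 × 60 = 25.980″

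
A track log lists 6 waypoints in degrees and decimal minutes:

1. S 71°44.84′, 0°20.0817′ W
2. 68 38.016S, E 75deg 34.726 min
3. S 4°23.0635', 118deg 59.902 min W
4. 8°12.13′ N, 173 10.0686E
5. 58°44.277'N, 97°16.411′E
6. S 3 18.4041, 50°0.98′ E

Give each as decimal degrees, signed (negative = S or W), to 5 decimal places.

Point 1:
  φ: 71 + 44.84/60 = 71.747333
  hemisphere S, so the sign is −
  Longitude: 20.0817′ = 0.334695°; total 0.334695
  W ⇒ negate
Point 2:
  Latitude: 38.016′ = 0.633600°; total 68.633600
  S ⇒ negate
  Lon: 75 + 34.726/60 = 75.578767
  E → positive
Point 3:
  Latitude: 4 + 23.0635/60 = 4.384392
  S ⇒ negate
  Longitude: 59.902′ = 0.998367°; total 118.998367
  W → negative
Point 4:
  φ: 12.13′ = 0.202167°; total 8.202167
  N ⇒ keep positive
  Longitude: 10.0686′ = 0.167810°; total 173.167810
  E → positive
Point 5:
  Lat: 44.277′ = 0.737950°; total 58.737950
  N → positive
  λ: 16.411′ = 0.273517°; total 97.273517
  E ⇒ keep positive
Point 6:
  Latitude: 3 + 18.4041/60 = 3.306735
  S → negative
  Lon: 50 + 0.98/60 = 50.016333
  E ⇒ keep positive

1. -71.74733, -0.33470
2. -68.63360, 75.57877
3. -4.38439, -118.99837
4. 8.20217, 173.16781
5. 58.73795, 97.27352
6. -3.30674, 50.01633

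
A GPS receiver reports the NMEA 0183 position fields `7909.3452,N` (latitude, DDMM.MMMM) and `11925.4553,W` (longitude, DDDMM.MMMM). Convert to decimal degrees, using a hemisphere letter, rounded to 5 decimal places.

79.15575° N, 119.42426° W

Lat: degrees = first 2 digits = 79, minutes = 9.3452; 79 + 9.3452/60 = 79.155753
Longitude: degrees = first 3 digits = 119, minutes = 25.4553; 119 + 25.4553/60 = 119.424255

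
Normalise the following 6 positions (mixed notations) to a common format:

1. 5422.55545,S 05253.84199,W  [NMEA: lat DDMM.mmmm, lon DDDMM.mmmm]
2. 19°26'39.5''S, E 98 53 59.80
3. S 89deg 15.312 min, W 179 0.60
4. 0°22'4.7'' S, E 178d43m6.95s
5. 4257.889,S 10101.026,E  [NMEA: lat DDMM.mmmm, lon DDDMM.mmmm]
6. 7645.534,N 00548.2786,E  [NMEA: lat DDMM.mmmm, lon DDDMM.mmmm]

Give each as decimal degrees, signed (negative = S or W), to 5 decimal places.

Point 1:
  Latitude: split at 2 digits → 54° and 22.55545′; 54 + 22.55545/60 = 54.375924
  S ⇒ negate
  Longitude: degrees = first 3 digits = 52, minutes = 53.84199; 52 + 53.84199/60 = 52.897367
  W → negative
Point 2:
  φ: 26′ + 39.5″ = 26.65833′; 19 + 26.65833/60 = 19.444306
  hemisphere S, so the sign is −
  Longitude: 98 + 53/60 + 59.8/3600 = 98.899944
  E → positive
Point 3:
  φ: 89 + 15.312/60 = 89.255200
  hemisphere S, so the sign is −
  Lon: 0.6′ = 0.010000°; total 179.010000
  W ⇒ negate
Point 4:
  Latitude: 22′ + 4.7″ = 22.07833′; 0 + 22.07833/60 = 0.367972
  hemisphere S, so the sign is −
  Lon: 43′ + 6.95″ = 43.11583′; 178 + 43.11583/60 = 178.718597
  E ⇒ keep positive
Point 5:
  φ: split at 2 digits → 42° and 57.889′; 42 + 57.889/60 = 42.964817
  S ⇒ negate
  λ: split at 3 digits → 101° and 1.026′; 101 + 1.026/60 = 101.017100
  E ⇒ keep positive
Point 6:
  φ: split at 2 digits → 76° and 45.534′; 76 + 45.534/60 = 76.758900
  N → positive
  Lon: split at 3 digits → 005° and 48.2786′; 5 + 48.2786/60 = 5.804643
  E → positive

1. -54.37592, -52.89737
2. -19.44431, 98.89994
3. -89.25520, -179.01000
4. -0.36797, 178.71860
5. -42.96482, 101.01710
6. 76.75890, 5.80464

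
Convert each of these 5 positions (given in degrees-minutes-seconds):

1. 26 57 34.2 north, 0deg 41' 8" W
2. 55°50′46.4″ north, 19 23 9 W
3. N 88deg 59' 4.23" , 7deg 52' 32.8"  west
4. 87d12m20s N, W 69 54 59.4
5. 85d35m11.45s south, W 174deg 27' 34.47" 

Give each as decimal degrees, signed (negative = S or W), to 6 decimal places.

1. 26.959500, -0.685556
2. 55.846222, -19.385833
3. 88.984508, -7.875778
4. 87.205556, -69.916500
5. -85.586514, -174.459575

Point 1:
  Latitude: 26° + 57/60 + 34.2/3600 = 26 + 0.950000 + 0.009500 = 26.9595000
  N → positive
  Longitude: 0° + 41/60 + 8/3600 = 0 + 0.683333 + 0.002222 = 0.6855556
  W ⇒ negate
Point 2:
  Lat: 50′ + 46.4″ = 50.77333′; 55 + 50.77333/60 = 55.8462222
  N ⇒ keep positive
  Longitude: 19° + 23/60 + 9/3600 = 19 + 0.383333 + 0.002500 = 19.3858333
  W ⇒ negate
Point 3:
  φ: 88° + 59/60 + 4.23/3600 = 88 + 0.983333 + 0.001175 = 88.9845083
  N ⇒ keep positive
  Longitude: 52′ + 32.8″ = 52.54667′; 7 + 52.54667/60 = 7.8757778
  hemisphere W, so the sign is −
Point 4:
  φ: 12′ + 20″ = 12.33333′; 87 + 12.33333/60 = 87.2055556
  N ⇒ keep positive
  λ: 69° + 54/60 + 59.4/3600 = 69 + 0.900000 + 0.016500 = 69.9165000
  W → negative
Point 5:
  Latitude: 35′ + 11.45″ = 35.19083′; 85 + 35.19083/60 = 85.5865139
  S → negative
  Longitude: 174° + 27/60 + 34.47/3600 = 174 + 0.450000 + 0.009575 = 174.4595750
  W ⇒ negate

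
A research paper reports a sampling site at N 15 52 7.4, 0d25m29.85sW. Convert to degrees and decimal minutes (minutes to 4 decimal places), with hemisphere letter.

Latitude: 52 + 7.4/60 = 52.123333′
Lon: 25 + 29.85/60 = 25.497500′

15° 52.1233′ N, 0° 25.4975′ W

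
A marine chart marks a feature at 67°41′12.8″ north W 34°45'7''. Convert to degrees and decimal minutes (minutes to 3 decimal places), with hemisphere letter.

Lat: 41 + 12.8/60 = 41.21333′
λ: seconds/60 = 0.11667; minutes = 45 + 0.11667 = 45.11667

67° 41.213′ N, 34° 45.117′ W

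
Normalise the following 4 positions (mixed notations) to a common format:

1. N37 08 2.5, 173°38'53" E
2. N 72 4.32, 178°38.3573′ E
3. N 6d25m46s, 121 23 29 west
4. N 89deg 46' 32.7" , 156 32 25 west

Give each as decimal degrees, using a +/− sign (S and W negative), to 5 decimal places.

Point 1:
  φ: 8′ + 2.5″ = 8.04167′; 37 + 8.04167/60 = 37.134028
  N → positive
  Longitude: 173 + 38/60 + 53/3600 = 173.648056
  E ⇒ keep positive
Point 2:
  φ: 72 + 4.32/60 = 72.072000
  N → positive
  Longitude: 178 + 38.3573/60 = 178.639288
  E ⇒ keep positive
Point 3:
  φ: 25′ + 46″ = 25.76667′; 6 + 25.76667/60 = 6.429444
  N ⇒ keep positive
  Lon: 23′ + 29″ = 23.48333′; 121 + 23.48333/60 = 121.391389
  W ⇒ negate
Point 4:
  φ: 89° + 46/60 + 32.7/3600 = 89 + 0.766667 + 0.009083 = 89.775750
  N ⇒ keep positive
  Lon: 32′ + 25″ = 32.41667′; 156 + 32.41667/60 = 156.540278
  W → negative

1. 37.13403, 173.64806
2. 72.07200, 178.63929
3. 6.42944, -121.39139
4. 89.77575, -156.54028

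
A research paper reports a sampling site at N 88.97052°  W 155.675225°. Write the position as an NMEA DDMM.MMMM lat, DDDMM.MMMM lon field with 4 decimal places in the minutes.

Latitude: 88° + 0.970520 × 60 = 88° 58.231200′
λ: fractional part 0.675225 → 40.513500 minutes

8858.2312,N / 15540.5135,W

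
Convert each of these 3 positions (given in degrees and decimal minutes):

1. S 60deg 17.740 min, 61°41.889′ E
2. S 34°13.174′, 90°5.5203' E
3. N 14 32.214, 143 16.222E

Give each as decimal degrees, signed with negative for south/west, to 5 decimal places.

Point 1:
  Lat: 17.74′ = 0.295667°; total 60.295667
  hemisphere S, so the sign is −
  λ: 61 + 41.889/60 = 61.698150
  E → positive
Point 2:
  Latitude: 13.174′ = 0.219567°; total 34.219567
  S → negative
  λ: 90 + 5.5203/60 = 90.092005
  E → positive
Point 3:
  Latitude: 32.214′ = 0.536900°; total 14.536900
  N ⇒ keep positive
  λ: 16.222′ = 0.270367°; total 143.270367
  E → positive

1. -60.29567, 61.69815
2. -34.21957, 90.09201
3. 14.53690, 143.27037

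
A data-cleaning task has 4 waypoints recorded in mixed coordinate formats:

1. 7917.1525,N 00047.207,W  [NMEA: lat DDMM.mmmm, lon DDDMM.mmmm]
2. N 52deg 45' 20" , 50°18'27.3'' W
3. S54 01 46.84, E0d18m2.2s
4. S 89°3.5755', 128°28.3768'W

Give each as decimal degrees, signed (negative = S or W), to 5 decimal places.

Point 1:
  Latitude: split at 2 digits → 79° and 17.1525′; 79 + 17.1525/60 = 79.285875
  N → positive
  Longitude: degrees = first 3 digits = 0, minutes = 47.207; 0 + 47.207/60 = 0.786783
  W → negative
Point 2:
  Latitude: 52° + 45/60 + 20/3600 = 52 + 0.750000 + 0.005556 = 52.755556
  N ⇒ keep positive
  λ: 50° + 18/60 + 27.3/3600 = 50 + 0.300000 + 0.007583 = 50.307583
  W → negative
Point 3:
  Lat: 1′ + 46.84″ = 1.78067′; 54 + 1.78067/60 = 54.029678
  S → negative
  Longitude: 18′ + 2.2″ = 18.03667′; 0 + 18.03667/60 = 0.300611
  E ⇒ keep positive
Point 4:
  Latitude: 3.5755′ = 0.059592°; total 89.059592
  S ⇒ negate
  λ: 28.3768′ = 0.472947°; total 128.472947
  W → negative

1. 79.28588, -0.78678
2. 52.75556, -50.30758
3. -54.02968, 0.30061
4. -89.05959, -128.47295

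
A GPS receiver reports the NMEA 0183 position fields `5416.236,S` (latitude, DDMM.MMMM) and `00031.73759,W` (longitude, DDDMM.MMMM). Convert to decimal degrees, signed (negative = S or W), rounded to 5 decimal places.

-54.27060, -0.52896

Lat: split at 2 digits → 54° and 16.236′; 54 + 16.236/60 = 54.270600
S → negative
λ: split at 3 digits → 000° and 31.73759′; 0 + 31.73759/60 = 0.528960
hemisphere W, so the sign is −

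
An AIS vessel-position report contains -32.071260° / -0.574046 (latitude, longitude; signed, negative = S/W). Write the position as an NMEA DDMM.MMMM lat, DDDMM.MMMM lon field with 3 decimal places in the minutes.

Latitude is negative → S; |value| = 32.071260
φ: 32° + 0.071260 × 60 = 32° 4.27560′
Longitude is negative → W; |value| = 0.574046
Longitude: fractional part 0.574046 → 34.44276 minutes

3204.276,S / 00034.443,W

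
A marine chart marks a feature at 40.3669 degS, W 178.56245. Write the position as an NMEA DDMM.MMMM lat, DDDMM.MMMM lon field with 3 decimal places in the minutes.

4022.014,S / 17833.747,W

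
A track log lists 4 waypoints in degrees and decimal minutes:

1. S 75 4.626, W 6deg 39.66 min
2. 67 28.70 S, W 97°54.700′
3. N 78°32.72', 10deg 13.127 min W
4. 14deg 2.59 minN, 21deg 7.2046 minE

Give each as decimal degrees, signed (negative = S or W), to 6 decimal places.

1. -75.077100, -6.661000
2. -67.478333, -97.911667
3. 78.545333, -10.218783
4. 14.043167, 21.120077

Point 1:
  φ: 4.626′ = 0.077100°; total 75.0771000
  S ⇒ negate
  λ: 39.66′ = 0.661000°; total 6.6610000
  W ⇒ negate
Point 2:
  Lat: 28.7′ = 0.478333°; total 67.4783333
  hemisphere S, so the sign is −
  Lon: 97 + 54.7/60 = 97.9116667
  W ⇒ negate
Point 3:
  Lat: 78 + 32.72/60 = 78.5453333
  N → positive
  Longitude: 13.127′ = 0.218783°; total 10.2187833
  W → negative
Point 4:
  φ: 2.59′ = 0.043167°; total 14.0431667
  N → positive
  λ: 7.2046′ = 0.120077°; total 21.1200767
  E ⇒ keep positive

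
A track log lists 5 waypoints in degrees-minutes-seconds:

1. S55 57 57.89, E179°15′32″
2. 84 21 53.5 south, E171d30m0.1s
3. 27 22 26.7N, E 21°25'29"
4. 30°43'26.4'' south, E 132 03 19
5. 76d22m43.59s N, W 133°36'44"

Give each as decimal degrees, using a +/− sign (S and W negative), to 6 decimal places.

1. -55.966081, 179.258889
2. -84.364861, 171.500028
3. 27.374083, 21.424722
4. -30.724000, 132.055278
5. 76.378775, -133.612222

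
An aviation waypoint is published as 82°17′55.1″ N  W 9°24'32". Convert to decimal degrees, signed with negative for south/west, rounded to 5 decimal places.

82.29864, -9.40889

Latitude: 82 + 17/60 + 55.1/3600 = 82.298639
N ⇒ keep positive
Longitude: 9° + 24/60 + 32/3600 = 9 + 0.400000 + 0.008889 = 9.408889
hemisphere W, so the sign is −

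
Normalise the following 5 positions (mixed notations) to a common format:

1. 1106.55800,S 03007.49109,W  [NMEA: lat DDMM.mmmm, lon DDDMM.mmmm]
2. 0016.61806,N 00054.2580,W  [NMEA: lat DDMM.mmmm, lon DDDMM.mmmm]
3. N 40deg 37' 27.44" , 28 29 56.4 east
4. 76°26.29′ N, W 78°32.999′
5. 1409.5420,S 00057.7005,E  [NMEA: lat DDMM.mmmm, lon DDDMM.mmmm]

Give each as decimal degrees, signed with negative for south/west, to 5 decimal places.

Point 1:
  Lat: split at 2 digits → 11° and 6.558′; 11 + 6.558/60 = 11.109300
  S → negative
  λ: split at 3 digits → 030° and 7.49109′; 30 + 7.49109/60 = 30.124852
  W ⇒ negate
Point 2:
  φ: degrees = first 2 digits = 0, minutes = 16.61806; 0 + 16.61806/60 = 0.276968
  N → positive
  Longitude: split at 3 digits → 000° and 54.258′; 0 + 54.258/60 = 0.904300
  W ⇒ negate
Point 3:
  φ: 37′ + 27.44″ = 37.45733′; 40 + 37.45733/60 = 40.624289
  N → positive
  Lon: 29′ + 56.4″ = 29.94000′; 28 + 29.94000/60 = 28.499000
  E ⇒ keep positive
Point 4:
  Latitude: 76 + 26.29/60 = 76.438167
  N ⇒ keep positive
  λ: 78 + 32.999/60 = 78.549983
  W → negative
Point 5:
  φ: split at 2 digits → 14° and 9.542′; 14 + 9.542/60 = 14.159033
  hemisphere S, so the sign is −
  Lon: degrees = first 3 digits = 0, minutes = 57.7005; 0 + 57.7005/60 = 0.961675
  E → positive

1. -11.10930, -30.12485
2. 0.27697, -0.90430
3. 40.62429, 28.49900
4. 76.43817, -78.54998
5. -14.15903, 0.96168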